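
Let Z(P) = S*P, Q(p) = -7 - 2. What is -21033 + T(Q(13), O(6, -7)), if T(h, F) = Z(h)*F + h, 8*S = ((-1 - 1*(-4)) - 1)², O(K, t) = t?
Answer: -42021/2 ≈ -21011.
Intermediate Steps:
Q(p) = -9
S = ½ (S = ((-1 - 1*(-4)) - 1)²/8 = ((-1 + 4) - 1)²/8 = (3 - 1)²/8 = (⅛)*2² = (⅛)*4 = ½ ≈ 0.50000)
Z(P) = P/2
T(h, F) = h + F*h/2 (T(h, F) = (h/2)*F + h = F*h/2 + h = h + F*h/2)
-21033 + T(Q(13), O(6, -7)) = -21033 + (½)*(-9)*(2 - 7) = -21033 + (½)*(-9)*(-5) = -21033 + 45/2 = -42021/2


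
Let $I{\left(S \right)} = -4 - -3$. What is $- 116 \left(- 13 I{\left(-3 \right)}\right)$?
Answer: $-1508$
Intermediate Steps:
$I{\left(S \right)} = -1$ ($I{\left(S \right)} = -4 + 3 = -1$)
$- 116 \left(- 13 I{\left(-3 \right)}\right) = - 116 \left(\left(-13\right) \left(-1\right)\right) = \left(-116\right) 13 = -1508$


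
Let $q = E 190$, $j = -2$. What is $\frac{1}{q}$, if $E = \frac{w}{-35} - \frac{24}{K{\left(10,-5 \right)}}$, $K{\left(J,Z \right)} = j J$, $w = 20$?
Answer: $\frac{7}{836} \approx 0.0083732$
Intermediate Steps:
$K{\left(J,Z \right)} = - 2 J$
$E = \frac{22}{35}$ ($E = \frac{20}{-35} - \frac{24}{\left(-2\right) 10} = 20 \left(- \frac{1}{35}\right) - \frac{24}{-20} = - \frac{4}{7} - - \frac{6}{5} = - \frac{4}{7} + \frac{6}{5} = \frac{22}{35} \approx 0.62857$)
$q = \frac{836}{7}$ ($q = \frac{22}{35} \cdot 190 = \frac{836}{7} \approx 119.43$)
$\frac{1}{q} = \frac{1}{\frac{836}{7}} = \frac{7}{836}$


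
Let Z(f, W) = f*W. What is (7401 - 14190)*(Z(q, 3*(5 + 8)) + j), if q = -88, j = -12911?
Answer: 110952627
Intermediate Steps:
Z(f, W) = W*f
(7401 - 14190)*(Z(q, 3*(5 + 8)) + j) = (7401 - 14190)*((3*(5 + 8))*(-88) - 12911) = -6789*((3*13)*(-88) - 12911) = -6789*(39*(-88) - 12911) = -6789*(-3432 - 12911) = -6789*(-16343) = 110952627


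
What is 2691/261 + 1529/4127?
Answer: 1278314/119683 ≈ 10.681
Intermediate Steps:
2691/261 + 1529/4127 = 2691*(1/261) + 1529*(1/4127) = 299/29 + 1529/4127 = 1278314/119683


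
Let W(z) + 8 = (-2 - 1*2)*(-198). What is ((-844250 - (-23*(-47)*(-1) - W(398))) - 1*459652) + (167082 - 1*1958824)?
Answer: -3093779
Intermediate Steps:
W(z) = 784 (W(z) = -8 + (-2 - 1*2)*(-198) = -8 + (-2 - 2)*(-198) = -8 - 4*(-198) = -8 + 792 = 784)
((-844250 - (-23*(-47)*(-1) - W(398))) - 1*459652) + (167082 - 1*1958824) = ((-844250 - (-23*(-47)*(-1) - 1*784)) - 1*459652) + (167082 - 1*1958824) = ((-844250 - (1081*(-1) - 784)) - 459652) + (167082 - 1958824) = ((-844250 - (-1081 - 784)) - 459652) - 1791742 = ((-844250 - 1*(-1865)) - 459652) - 1791742 = ((-844250 + 1865) - 459652) - 1791742 = (-842385 - 459652) - 1791742 = -1302037 - 1791742 = -3093779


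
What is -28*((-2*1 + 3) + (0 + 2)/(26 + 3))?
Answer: -868/29 ≈ -29.931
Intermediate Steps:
-28*((-2*1 + 3) + (0 + 2)/(26 + 3)) = -28*((-2 + 3) + 2/29) = -28*(1 + 2*(1/29)) = -28*(1 + 2/29) = -28*31/29 = -868/29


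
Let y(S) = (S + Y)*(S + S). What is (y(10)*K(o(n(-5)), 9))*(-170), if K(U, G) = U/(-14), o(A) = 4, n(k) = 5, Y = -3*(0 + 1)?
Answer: 6800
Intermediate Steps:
Y = -3 (Y = -3*1 = -3)
y(S) = 2*S*(-3 + S) (y(S) = (S - 3)*(S + S) = (-3 + S)*(2*S) = 2*S*(-3 + S))
K(U, G) = -U/14 (K(U, G) = U*(-1/14) = -U/14)
(y(10)*K(o(n(-5)), 9))*(-170) = ((2*10*(-3 + 10))*(-1/14*4))*(-170) = ((2*10*7)*(-2/7))*(-170) = (140*(-2/7))*(-170) = -40*(-170) = 6800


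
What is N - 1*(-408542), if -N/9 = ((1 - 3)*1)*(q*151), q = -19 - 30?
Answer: 275360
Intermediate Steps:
q = -49
N = -133182 (N = -9*(1 - 3)*1*(-49*151) = -9*(-2*1)*(-7399) = -(-18)*(-7399) = -9*14798 = -133182)
N - 1*(-408542) = -133182 - 1*(-408542) = -133182 + 408542 = 275360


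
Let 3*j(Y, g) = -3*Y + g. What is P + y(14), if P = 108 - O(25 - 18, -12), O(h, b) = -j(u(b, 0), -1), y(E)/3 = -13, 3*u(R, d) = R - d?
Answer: 218/3 ≈ 72.667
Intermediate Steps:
u(R, d) = -d/3 + R/3 (u(R, d) = (R - d)/3 = -d/3 + R/3)
y(E) = -39 (y(E) = 3*(-13) = -39)
j(Y, g) = -Y + g/3 (j(Y, g) = (-3*Y + g)/3 = (g - 3*Y)/3 = -Y + g/3)
O(h, b) = 1/3 + b/3 (O(h, b) = -(-(-1/3*0 + b/3) + (1/3)*(-1)) = -(-(0 + b/3) - 1/3) = -(-b/3 - 1/3) = -(-1/3 - b/3) = 1/3 + b/3)
P = 335/3 (P = 108 - (1/3 + (1/3)*(-12)) = 108 - (1/3 - 4) = 108 - 1*(-11/3) = 108 + 11/3 = 335/3 ≈ 111.67)
P + y(14) = 335/3 - 39 = 218/3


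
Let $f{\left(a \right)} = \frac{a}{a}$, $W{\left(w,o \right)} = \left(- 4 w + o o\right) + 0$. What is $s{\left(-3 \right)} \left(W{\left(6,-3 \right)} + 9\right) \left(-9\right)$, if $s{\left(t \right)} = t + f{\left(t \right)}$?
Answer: $-108$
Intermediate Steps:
$W{\left(w,o \right)} = o^{2} - 4 w$ ($W{\left(w,o \right)} = \left(- 4 w + o^{2}\right) + 0 = \left(o^{2} - 4 w\right) + 0 = o^{2} - 4 w$)
$f{\left(a \right)} = 1$
$s{\left(t \right)} = 1 + t$ ($s{\left(t \right)} = t + 1 = 1 + t$)
$s{\left(-3 \right)} \left(W{\left(6,-3 \right)} + 9\right) \left(-9\right) = \left(1 - 3\right) \left(\left(\left(-3\right)^{2} - 24\right) + 9\right) \left(-9\right) = - 2 \left(\left(9 - 24\right) + 9\right) \left(-9\right) = - 2 \left(-15 + 9\right) \left(-9\right) = - 2 \left(\left(-6\right) \left(-9\right)\right) = \left(-2\right) 54 = -108$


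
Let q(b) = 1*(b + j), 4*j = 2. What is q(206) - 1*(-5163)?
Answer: 10739/2 ≈ 5369.5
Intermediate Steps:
j = ½ (j = (¼)*2 = ½ ≈ 0.50000)
q(b) = ½ + b (q(b) = 1*(b + ½) = 1*(½ + b) = ½ + b)
q(206) - 1*(-5163) = (½ + 206) - 1*(-5163) = 413/2 + 5163 = 10739/2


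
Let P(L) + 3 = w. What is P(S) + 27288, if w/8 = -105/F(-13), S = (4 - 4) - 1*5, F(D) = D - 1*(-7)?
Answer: 27425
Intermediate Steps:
F(D) = 7 + D (F(D) = D + 7 = 7 + D)
S = -5 (S = 0 - 5 = -5)
w = 140 (w = 8*(-105/(7 - 13)) = 8*(-105/(-6)) = 8*(-105*(-⅙)) = 8*(35/2) = 140)
P(L) = 137 (P(L) = -3 + 140 = 137)
P(S) + 27288 = 137 + 27288 = 27425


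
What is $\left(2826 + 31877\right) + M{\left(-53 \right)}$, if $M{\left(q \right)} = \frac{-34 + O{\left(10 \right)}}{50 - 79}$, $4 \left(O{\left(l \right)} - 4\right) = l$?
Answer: $\frac{2012829}{58} \approx 34704.0$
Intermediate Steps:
$O{\left(l \right)} = 4 + \frac{l}{4}$
$M{\left(q \right)} = \frac{55}{58}$ ($M{\left(q \right)} = \frac{-34 + \left(4 + \frac{1}{4} \cdot 10\right)}{50 - 79} = \frac{-34 + \left(4 + \frac{5}{2}\right)}{-29} = \left(-34 + \frac{13}{2}\right) \left(- \frac{1}{29}\right) = \left(- \frac{55}{2}\right) \left(- \frac{1}{29}\right) = \frac{55}{58}$)
$\left(2826 + 31877\right) + M{\left(-53 \right)} = \left(2826 + 31877\right) + \frac{55}{58} = 34703 + \frac{55}{58} = \frac{2012829}{58}$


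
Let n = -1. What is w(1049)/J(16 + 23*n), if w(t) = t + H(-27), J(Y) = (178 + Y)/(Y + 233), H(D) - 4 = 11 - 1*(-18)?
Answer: 244532/171 ≈ 1430.0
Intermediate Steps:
H(D) = 33 (H(D) = 4 + (11 - 1*(-18)) = 4 + (11 + 18) = 4 + 29 = 33)
J(Y) = (178 + Y)/(233 + Y)
w(t) = 33 + t (w(t) = t + 33 = 33 + t)
w(1049)/J(16 + 23*n) = (33 + 1049)/(((178 + (16 + 23*(-1)))/(233 + (16 + 23*(-1))))) = 1082/(((178 + (16 - 23))/(233 + (16 - 23)))) = 1082/(((178 - 7)/(233 - 7))) = 1082/((171/226)) = 1082/(((1/226)*171)) = 1082/(171/226) = 1082*(226/171) = 244532/171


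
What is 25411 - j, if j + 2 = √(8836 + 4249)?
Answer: 25413 - √13085 ≈ 25299.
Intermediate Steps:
j = -2 + √13085 (j = -2 + √(8836 + 4249) = -2 + √13085 ≈ 112.39)
25411 - j = 25411 - (-2 + √13085) = 25411 + (2 - √13085) = 25413 - √13085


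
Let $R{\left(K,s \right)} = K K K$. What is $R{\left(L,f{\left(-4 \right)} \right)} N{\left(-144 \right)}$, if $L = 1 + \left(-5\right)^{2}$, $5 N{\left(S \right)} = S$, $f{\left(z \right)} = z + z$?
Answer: $- \frac{2530944}{5} \approx -5.0619 \cdot 10^{5}$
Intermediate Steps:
$f{\left(z \right)} = 2 z$
$N{\left(S \right)} = \frac{S}{5}$
$L = 26$ ($L = 1 + 25 = 26$)
$R{\left(K,s \right)} = K^{3}$ ($R{\left(K,s \right)} = K^{2} K = K^{3}$)
$R{\left(L,f{\left(-4 \right)} \right)} N{\left(-144 \right)} = 26^{3} \cdot \frac{1}{5} \left(-144\right) = 17576 \left(- \frac{144}{5}\right) = - \frac{2530944}{5}$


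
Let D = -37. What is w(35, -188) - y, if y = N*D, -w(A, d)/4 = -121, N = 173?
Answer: 6885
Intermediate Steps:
w(A, d) = 484 (w(A, d) = -4*(-121) = 484)
y = -6401 (y = 173*(-37) = -6401)
w(35, -188) - y = 484 - 1*(-6401) = 484 + 6401 = 6885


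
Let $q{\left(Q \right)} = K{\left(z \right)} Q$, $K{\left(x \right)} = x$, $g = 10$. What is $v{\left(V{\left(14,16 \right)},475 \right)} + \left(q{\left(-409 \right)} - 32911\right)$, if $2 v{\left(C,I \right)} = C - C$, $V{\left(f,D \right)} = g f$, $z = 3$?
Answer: $-34138$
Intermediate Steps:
$V{\left(f,D \right)} = 10 f$
$v{\left(C,I \right)} = 0$ ($v{\left(C,I \right)} = \frac{C - C}{2} = \frac{1}{2} \cdot 0 = 0$)
$q{\left(Q \right)} = 3 Q$
$v{\left(V{\left(14,16 \right)},475 \right)} + \left(q{\left(-409 \right)} - 32911\right) = 0 + \left(3 \left(-409\right) - 32911\right) = 0 - 34138 = -34138$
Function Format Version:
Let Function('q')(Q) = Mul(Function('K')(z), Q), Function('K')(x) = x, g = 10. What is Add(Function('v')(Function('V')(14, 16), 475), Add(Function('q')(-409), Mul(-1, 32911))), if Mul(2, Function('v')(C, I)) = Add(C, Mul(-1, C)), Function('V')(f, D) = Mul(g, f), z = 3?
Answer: -34138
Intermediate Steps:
Function('V')(f, D) = Mul(10, f)
Function('v')(C, I) = 0 (Function('v')(C, I) = Mul(Rational(1, 2), Add(C, Mul(-1, C))) = Mul(Rational(1, 2), 0) = 0)
Function('q')(Q) = Mul(3, Q)
Add(Function('v')(Function('V')(14, 16), 475), Add(Function('q')(-409), Mul(-1, 32911))) = Add(0, Add(Mul(3, -409), Mul(-1, 32911))) = Add(0, Add(-1227, -32911)) = Add(0, -34138) = -34138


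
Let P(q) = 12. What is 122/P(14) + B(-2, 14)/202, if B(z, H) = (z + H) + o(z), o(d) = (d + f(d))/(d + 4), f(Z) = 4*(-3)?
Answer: 3088/303 ≈ 10.191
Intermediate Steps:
f(Z) = -12
o(d) = (-12 + d)/(4 + d) (o(d) = (d - 12)/(d + 4) = (-12 + d)/(4 + d))
B(z, H) = H + z + (-12 + z)/(4 + z) (B(z, H) = (z + H) + (-12 + z)/(4 + z) = (H + z) + (-12 + z)/(4 + z) = H + z + (-12 + z)/(4 + z))
122/P(14) + B(-2, 14)/202 = 122/12 + ((-12 - 2 + (4 - 2)*(14 - 2))/(4 - 2))/202 = 122*(1/12) + ((-12 - 2 + 2*12)/2)*(1/202) = 61/6 + ((-12 - 2 + 24)/2)*(1/202) = 61/6 + ((½)*10)*(1/202) = 61/6 + 5*(1/202) = 61/6 + 5/202 = 3088/303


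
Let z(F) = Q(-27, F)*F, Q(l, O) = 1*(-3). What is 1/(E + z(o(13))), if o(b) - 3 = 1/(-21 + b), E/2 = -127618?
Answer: -8/2041957 ≈ -3.9178e-6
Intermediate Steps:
E = -255236 (E = 2*(-127618) = -255236)
o(b) = 3 + 1/(-21 + b)
Q(l, O) = -3
z(F) = -3*F
1/(E + z(o(13))) = 1/(-255236 - 3*(-62 + 3*13)/(-21 + 13)) = 1/(-255236 - 3*(-62 + 39)/(-8)) = 1/(-255236 - (-3)*(-23)/8) = 1/(-255236 - 3*23/8) = 1/(-255236 - 69/8) = 1/(-2041957/8) = -8/2041957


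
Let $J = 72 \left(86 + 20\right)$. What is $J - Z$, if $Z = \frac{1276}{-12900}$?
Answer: $\frac{24613519}{3225} \approx 7632.1$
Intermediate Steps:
$Z = - \frac{319}{3225}$ ($Z = 1276 \left(- \frac{1}{12900}\right) = - \frac{319}{3225} \approx -0.098915$)
$J = 7632$ ($J = 72 \cdot 106 = 7632$)
$J - Z = 7632 - - \frac{319}{3225} = 7632 + \frac{319}{3225} = \frac{24613519}{3225}$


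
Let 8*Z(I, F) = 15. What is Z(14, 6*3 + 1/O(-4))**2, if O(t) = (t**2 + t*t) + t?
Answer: 225/64 ≈ 3.5156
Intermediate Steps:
O(t) = t + 2*t**2 (O(t) = (t**2 + t**2) + t = 2*t**2 + t = t + 2*t**2)
Z(I, F) = 15/8 (Z(I, F) = (1/8)*15 = 15/8)
Z(14, 6*3 + 1/O(-4))**2 = (15/8)**2 = 225/64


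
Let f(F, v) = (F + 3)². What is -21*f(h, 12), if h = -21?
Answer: -6804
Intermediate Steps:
f(F, v) = (3 + F)²
-21*f(h, 12) = -21*(3 - 21)² = -21*(-18)² = -21*324 = -6804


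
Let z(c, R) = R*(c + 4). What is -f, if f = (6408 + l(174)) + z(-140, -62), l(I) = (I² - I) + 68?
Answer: -45010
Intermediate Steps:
z(c, R) = R*(4 + c)
l(I) = 68 + I² - I
f = 45010 (f = (6408 + (68 + 174² - 1*174)) - 62*(4 - 140) = (6408 + (68 + 30276 - 174)) - 62*(-136) = (6408 + 30170) + 8432 = 36578 + 8432 = 45010)
-f = -1*45010 = -45010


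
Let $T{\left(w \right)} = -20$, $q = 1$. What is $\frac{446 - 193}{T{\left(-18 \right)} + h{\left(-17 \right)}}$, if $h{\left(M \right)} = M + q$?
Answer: $- \frac{253}{36} \approx -7.0278$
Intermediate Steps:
$h{\left(M \right)} = 1 + M$ ($h{\left(M \right)} = M + 1 = 1 + M$)
$\frac{446 - 193}{T{\left(-18 \right)} + h{\left(-17 \right)}} = \frac{446 - 193}{-20 + \left(1 - 17\right)} = \frac{253}{-20 - 16} = \frac{253}{-36} = 253 \left(- \frac{1}{36}\right) = - \frac{253}{36}$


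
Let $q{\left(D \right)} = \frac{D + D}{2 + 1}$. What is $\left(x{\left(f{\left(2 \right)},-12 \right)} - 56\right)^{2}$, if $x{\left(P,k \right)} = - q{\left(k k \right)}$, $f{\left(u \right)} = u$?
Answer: $23104$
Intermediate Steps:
$q{\left(D \right)} = \frac{2 D}{3}$
$x{\left(P,k \right)} = - \frac{2 k^{2}}{3}$ ($x{\left(P,k \right)} = - \frac{2 k k}{3} = - \frac{2 k^{2}}{3}$)
$\left(x{\left(f{\left(2 \right)},-12 \right)} - 56\right)^{2} = \left(- \frac{2 \left(-12\right)^{2}}{3} - 56\right)^{2} = \left(\left(- \frac{2}{3}\right) 144 - 56\right)^{2} = \left(-96 - 56\right)^{2} = \left(-152\right)^{2} = 23104$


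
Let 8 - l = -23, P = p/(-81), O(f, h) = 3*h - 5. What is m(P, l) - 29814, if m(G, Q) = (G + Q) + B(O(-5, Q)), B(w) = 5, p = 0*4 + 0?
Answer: -29778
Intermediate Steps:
O(f, h) = -5 + 3*h
p = 0 (p = 0 + 0 = 0)
P = 0 (P = 0/(-81) = 0*(-1/81) = 0)
l = 31 (l = 8 - 1*(-23) = 8 + 23 = 31)
m(G, Q) = 5 + G + Q (m(G, Q) = (G + Q) + 5 = 5 + G + Q)
m(P, l) - 29814 = (5 + 0 + 31) - 29814 = 36 - 29814 = -29778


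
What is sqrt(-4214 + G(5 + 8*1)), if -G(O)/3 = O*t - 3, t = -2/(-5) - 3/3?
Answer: 2*I*sqrt(26135)/5 ≈ 64.665*I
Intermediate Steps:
t = -3/5 (t = -2*(-1/5) - 3*1/3 = 2/5 - 1 = -3/5 ≈ -0.60000)
G(O) = 9 + 9*O/5 (G(O) = -3*(O*(-3/5) - 3) = -3*(-3*O/5 - 3) = -3*(-3 - 3*O/5) = 9 + 9*O/5)
sqrt(-4214 + G(5 + 8*1)) = sqrt(-4214 + (9 + 9*(5 + 8*1)/5)) = sqrt(-4214 + (9 + 9*(5 + 8)/5)) = sqrt(-4214 + (9 + (9/5)*13)) = sqrt(-4214 + (9 + 117/5)) = sqrt(-4214 + 162/5) = sqrt(-20908/5) = 2*I*sqrt(26135)/5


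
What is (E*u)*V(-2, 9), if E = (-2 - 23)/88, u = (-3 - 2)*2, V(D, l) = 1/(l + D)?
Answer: 125/308 ≈ 0.40584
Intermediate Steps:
V(D, l) = 1/(D + l)
u = -10 (u = -5*2 = -10)
E = -25/88 (E = -25*1/88 = -25/88 ≈ -0.28409)
(E*u)*V(-2, 9) = (-25/88*(-10))/(-2 + 9) = (125/44)/7 = (125/44)*(1/7) = 125/308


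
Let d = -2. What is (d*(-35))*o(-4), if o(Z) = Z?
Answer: -280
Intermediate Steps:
(d*(-35))*o(-4) = -2*(-35)*(-4) = 70*(-4) = -280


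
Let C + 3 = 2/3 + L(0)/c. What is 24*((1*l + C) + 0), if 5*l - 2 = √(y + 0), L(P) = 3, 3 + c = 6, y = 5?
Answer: -112/5 + 24*√5/5 ≈ -11.667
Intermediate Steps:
c = 3 (c = -3 + 6 = 3)
l = ⅖ + √5/5 (l = ⅖ + √(5 + 0)/5 = ⅖ + √5/5 ≈ 0.84721)
C = -4/3 (C = -3 + (2/3 + 3/3) = -3 + (2*(⅓) + 3*(⅓)) = -3 + (⅔ + 1) = -3 + 5/3 = -4/3 ≈ -1.3333)
24*((1*l + C) + 0) = 24*((1*(⅖ + √5/5) - 4/3) + 0) = 24*(((⅖ + √5/5) - 4/3) + 0) = 24*((-14/15 + √5/5) + 0) = 24*(-14/15 + √5/5) = -112/5 + 24*√5/5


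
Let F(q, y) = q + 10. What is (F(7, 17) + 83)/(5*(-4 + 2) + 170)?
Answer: 5/8 ≈ 0.62500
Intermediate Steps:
F(q, y) = 10 + q
(F(7, 17) + 83)/(5*(-4 + 2) + 170) = ((10 + 7) + 83)/(5*(-4 + 2) + 170) = (17 + 83)/(5*(-2) + 170) = 100/(-10 + 170) = 100/160 = 100*(1/160) = 5/8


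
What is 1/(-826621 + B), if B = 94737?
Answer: -1/731884 ≈ -1.3663e-6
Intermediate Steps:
1/(-826621 + B) = 1/(-826621 + 94737) = 1/(-731884) = -1/731884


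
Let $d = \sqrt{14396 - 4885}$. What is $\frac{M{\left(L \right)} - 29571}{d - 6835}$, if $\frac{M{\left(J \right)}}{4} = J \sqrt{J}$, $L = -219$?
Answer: $\frac{29571 + 876 i \sqrt{219}}{6835 - \sqrt{9511}} \approx 4.389 + 1.9241 i$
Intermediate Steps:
$M{\left(J \right)} = 4 J^{\frac{3}{2}}$ ($M{\left(J \right)} = 4 J \sqrt{J} = 4 J^{\frac{3}{2}}$)
$d = \sqrt{9511} \approx 97.524$
$\frac{M{\left(L \right)} - 29571}{d - 6835} = \frac{4 \left(-219\right)^{\frac{3}{2}} - 29571}{\sqrt{9511} - 6835} = \frac{4 \left(- 219 i \sqrt{219}\right) - 29571}{-6835 + \sqrt{9511}} = \frac{- 876 i \sqrt{219} - 29571}{-6835 + \sqrt{9511}} = \frac{-29571 - 876 i \sqrt{219}}{-6835 + \sqrt{9511}}$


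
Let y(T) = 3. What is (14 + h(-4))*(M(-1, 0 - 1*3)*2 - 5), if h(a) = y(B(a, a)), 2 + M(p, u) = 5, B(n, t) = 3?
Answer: 17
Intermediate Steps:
M(p, u) = 3 (M(p, u) = -2 + 5 = 3)
h(a) = 3
(14 + h(-4))*(M(-1, 0 - 1*3)*2 - 5) = (14 + 3)*(3*2 - 5) = 17*(6 - 5) = 17*1 = 17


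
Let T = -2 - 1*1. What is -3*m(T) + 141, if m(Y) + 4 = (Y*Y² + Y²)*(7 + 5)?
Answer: 801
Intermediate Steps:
T = -3 (T = -2 - 1 = -3)
m(Y) = -4 + 12*Y² + 12*Y³ (m(Y) = -4 + (Y*Y² + Y²)*(7 + 5) = -4 + (Y³ + Y²)*12 = -4 + (Y² + Y³)*12 = -4 + (12*Y² + 12*Y³) = -4 + 12*Y² + 12*Y³)
-3*m(T) + 141 = -3*(-4 + 12*(-3)² + 12*(-3)³) + 141 = -3*(-4 + 12*9 + 12*(-27)) + 141 = -3*(-4 + 108 - 324) + 141 = -3*(-220) + 141 = 660 + 141 = 801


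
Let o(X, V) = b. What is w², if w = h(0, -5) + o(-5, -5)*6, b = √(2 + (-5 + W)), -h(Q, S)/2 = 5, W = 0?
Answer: -8 - 120*I*√3 ≈ -8.0 - 207.85*I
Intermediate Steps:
h(Q, S) = -10 (h(Q, S) = -2*5 = -10)
b = I*√3 (b = √(2 + (-5 + 0)) = √(2 - 5) = √(-3) = I*√3 ≈ 1.732*I)
o(X, V) = I*√3
w = -10 + 6*I*√3 (w = -10 + (I*√3)*6 = -10 + 6*I*√3 ≈ -10.0 + 10.392*I)
w² = (-10 + 6*I*√3)²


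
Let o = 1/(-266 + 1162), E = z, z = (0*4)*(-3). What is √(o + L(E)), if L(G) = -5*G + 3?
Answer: √37646/112 ≈ 1.7324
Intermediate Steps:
z = 0 (z = 0*(-3) = 0)
E = 0
L(G) = 3 - 5*G
o = 1/896 ≈ 0.0011161
√(o + L(E)) = √(1/896 + (3 - 5*0)) = √(1/896 + (3 + 0)) = √(1/896 + 3) = √(2689/896) = √37646/112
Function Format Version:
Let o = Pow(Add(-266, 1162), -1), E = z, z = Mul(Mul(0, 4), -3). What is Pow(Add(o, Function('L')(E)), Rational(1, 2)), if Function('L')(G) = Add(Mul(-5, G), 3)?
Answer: Mul(Rational(1, 112), Pow(37646, Rational(1, 2))) ≈ 1.7324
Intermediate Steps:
z = 0 (z = Mul(0, -3) = 0)
E = 0
Function('L')(G) = Add(3, Mul(-5, G))
o = Rational(1, 896) (o = Pow(896, -1) = Rational(1, 896) ≈ 0.0011161)
Pow(Add(o, Function('L')(E)), Rational(1, 2)) = Pow(Add(Rational(1, 896), Add(3, Mul(-5, 0))), Rational(1, 2)) = Pow(Add(Rational(1, 896), Add(3, 0)), Rational(1, 2)) = Pow(Add(Rational(1, 896), 3), Rational(1, 2)) = Pow(Rational(2689, 896), Rational(1, 2)) = Mul(Rational(1, 112), Pow(37646, Rational(1, 2)))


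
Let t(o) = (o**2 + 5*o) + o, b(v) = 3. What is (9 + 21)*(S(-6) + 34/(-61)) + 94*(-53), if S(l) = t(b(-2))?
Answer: -255512/61 ≈ -4188.7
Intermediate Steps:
t(o) = o**2 + 6*o
S(l) = 27 (S(l) = 3*(6 + 3) = 3*9 = 27)
(9 + 21)*(S(-6) + 34/(-61)) + 94*(-53) = (9 + 21)*(27 + 34/(-61)) + 94*(-53) = 30*(27 + 34*(-1/61)) - 4982 = 30*(27 - 34/61) - 4982 = 30*(1613/61) - 4982 = 48390/61 - 4982 = -255512/61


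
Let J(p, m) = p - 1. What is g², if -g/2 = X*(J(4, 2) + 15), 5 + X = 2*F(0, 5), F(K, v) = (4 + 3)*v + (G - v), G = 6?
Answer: 5817744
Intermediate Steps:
F(K, v) = 6 + 6*v (F(K, v) = (4 + 3)*v + (6 - v) = 7*v + (6 - v) = 6 + 6*v)
J(p, m) = -1 + p
X = 67 (X = -5 + 2*(6 + 6*5) = -5 + 2*(6 + 30) = -5 + 2*36 = -5 + 72 = 67)
g = -2412 (g = -134*((-1 + 4) + 15) = -134*(3 + 15) = -134*18 = -2*1206 = -2412)
g² = (-2412)² = 5817744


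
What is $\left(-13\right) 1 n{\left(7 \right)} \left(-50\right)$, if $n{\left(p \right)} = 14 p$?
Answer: $63700$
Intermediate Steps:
$\left(-13\right) 1 n{\left(7 \right)} \left(-50\right) = \left(-13\right) 1 \cdot 14 \cdot 7 \left(-50\right) = \left(-13\right) 98 \left(-50\right) = \left(-1274\right) \left(-50\right) = 63700$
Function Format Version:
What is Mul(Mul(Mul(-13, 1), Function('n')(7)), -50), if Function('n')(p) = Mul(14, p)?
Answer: 63700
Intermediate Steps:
Mul(Mul(Mul(-13, 1), Function('n')(7)), -50) = Mul(Mul(Mul(-13, 1), Mul(14, 7)), -50) = Mul(Mul(-13, 98), -50) = Mul(-1274, -50) = 63700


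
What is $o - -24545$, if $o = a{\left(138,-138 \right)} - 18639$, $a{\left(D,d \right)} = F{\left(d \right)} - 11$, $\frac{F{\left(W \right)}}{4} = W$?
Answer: $5343$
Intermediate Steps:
$F{\left(W \right)} = 4 W$
$a{\left(D,d \right)} = -11 + 4 d$ ($a{\left(D,d \right)} = 4 d - 11 = -11 + 4 d$)
$o = -19202$ ($o = \left(-11 + 4 \left(-138\right)\right) - 18639 = \left(-11 - 552\right) - 18639 = -563 - 18639 = -19202$)
$o - -24545 = -19202 - -24545 = -19202 + 24545 = 5343$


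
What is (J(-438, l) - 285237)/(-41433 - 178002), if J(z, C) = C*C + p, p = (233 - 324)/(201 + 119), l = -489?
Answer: 14757211/70219200 ≈ 0.21016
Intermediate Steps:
p = -91/320 ≈ -0.28438
J(z, C) = -91/320 + C² (J(z, C) = C*C - 91/320 = C² - 91/320 = -91/320 + C²)
(J(-438, l) - 285237)/(-41433 - 178002) = ((-91/320 + (-489)²) - 285237)/(-41433 - 178002) = ((-91/320 + 239121) - 285237)/(-219435) = (76518629/320 - 285237)*(-1/219435) = -14757211/320*(-1/219435) = 14757211/70219200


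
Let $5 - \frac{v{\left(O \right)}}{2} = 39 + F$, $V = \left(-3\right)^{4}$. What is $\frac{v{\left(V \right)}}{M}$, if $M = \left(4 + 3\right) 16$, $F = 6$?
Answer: $- \frac{5}{7} \approx -0.71429$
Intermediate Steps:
$V = 81$
$v{\left(O \right)} = -80$ ($v{\left(O \right)} = 10 - 2 \left(39 + 6\right) = 10 - 90 = -80$)
$M = 112$ ($M = 7 \cdot 16 = 112$)
$\frac{v{\left(V \right)}}{M} = - \frac{80}{112} = \left(-80\right) \frac{1}{112} = - \frac{5}{7}$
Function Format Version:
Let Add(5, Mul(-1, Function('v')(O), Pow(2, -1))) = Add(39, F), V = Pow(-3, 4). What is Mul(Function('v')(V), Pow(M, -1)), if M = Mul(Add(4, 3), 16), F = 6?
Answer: Rational(-5, 7) ≈ -0.71429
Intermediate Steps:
V = 81
Function('v')(O) = -80 (Function('v')(O) = Add(10, Mul(-2, Add(39, 6))) = Add(10, Mul(-2, 45)) = Add(10, -90) = -80)
M = 112 (M = Mul(7, 16) = 112)
Mul(Function('v')(V), Pow(M, -1)) = Mul(-80, Pow(112, -1)) = Mul(-80, Rational(1, 112)) = Rational(-5, 7)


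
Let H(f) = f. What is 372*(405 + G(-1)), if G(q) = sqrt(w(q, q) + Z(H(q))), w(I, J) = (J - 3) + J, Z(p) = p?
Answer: 150660 + 372*I*sqrt(6) ≈ 1.5066e+5 + 911.21*I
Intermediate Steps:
w(I, J) = -3 + 2*J (w(I, J) = (-3 + J) + J = -3 + 2*J)
G(q) = sqrt(-3 + 3*q) (G(q) = sqrt((-3 + 2*q) + q) = sqrt(-3 + 3*q))
372*(405 + G(-1)) = 372*(405 + sqrt(-3 + 3*(-1))) = 372*(405 + sqrt(-3 - 3)) = 372*(405 + sqrt(-6)) = 372*(405 + I*sqrt(6)) = 150660 + 372*I*sqrt(6)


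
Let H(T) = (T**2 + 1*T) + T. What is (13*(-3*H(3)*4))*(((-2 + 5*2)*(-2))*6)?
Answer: 224640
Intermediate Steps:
H(T) = T**2 + 2*T (H(T) = (T**2 + T) + T = (T + T**2) + T = T**2 + 2*T)
(13*(-3*H(3)*4))*(((-2 + 5*2)*(-2))*6) = (13*(-3*(3*(2 + 3))*4))*(((-2 + 5*2)*(-2))*6) = (13*(-3*(3*5)*4))*(((-2 + 10)*(-2))*6) = (13*(-3*15*4))*((8*(-2))*6) = (13*(-45*4))*(-16*6) = (13*(-1*180))*(-96) = (13*(-180))*(-96) = -2340*(-96) = 224640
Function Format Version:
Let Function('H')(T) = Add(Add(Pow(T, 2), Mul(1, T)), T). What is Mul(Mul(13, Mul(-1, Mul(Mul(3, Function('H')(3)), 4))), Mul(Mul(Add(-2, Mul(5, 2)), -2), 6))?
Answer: 224640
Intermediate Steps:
Function('H')(T) = Add(Pow(T, 2), Mul(2, T)) (Function('H')(T) = Add(Add(Pow(T, 2), T), T) = Add(Add(T, Pow(T, 2)), T) = Add(Pow(T, 2), Mul(2, T)))
Mul(Mul(13, Mul(-1, Mul(Mul(3, Function('H')(3)), 4))), Mul(Mul(Add(-2, Mul(5, 2)), -2), 6)) = Mul(Mul(13, Mul(-1, Mul(Mul(3, Mul(3, Add(2, 3))), 4))), Mul(Mul(Add(-2, Mul(5, 2)), -2), 6)) = Mul(Mul(13, Mul(-1, Mul(Mul(3, Mul(3, 5)), 4))), Mul(Mul(Add(-2, 10), -2), 6)) = Mul(Mul(13, Mul(-1, Mul(Mul(3, 15), 4))), Mul(Mul(8, -2), 6)) = Mul(Mul(13, Mul(-1, Mul(45, 4))), Mul(-16, 6)) = Mul(Mul(13, Mul(-1, 180)), -96) = Mul(Mul(13, -180), -96) = Mul(-2340, -96) = 224640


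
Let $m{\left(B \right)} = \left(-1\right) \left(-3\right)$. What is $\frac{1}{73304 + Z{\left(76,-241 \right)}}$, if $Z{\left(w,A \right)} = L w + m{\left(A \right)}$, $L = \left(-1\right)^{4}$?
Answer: $\frac{1}{73383} \approx 1.3627 \cdot 10^{-5}$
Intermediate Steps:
$m{\left(B \right)} = 3$
$L = 1$
$Z{\left(w,A \right)} = 3 + w$ ($Z{\left(w,A \right)} = 1 w + 3 = w + 3 = 3 + w$)
$\frac{1}{73304 + Z{\left(76,-241 \right)}} = \frac{1}{73304 + \left(3 + 76\right)} = \frac{1}{73304 + 79} = \frac{1}{73383}$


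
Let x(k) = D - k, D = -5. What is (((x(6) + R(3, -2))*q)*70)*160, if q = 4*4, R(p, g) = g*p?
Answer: -3046400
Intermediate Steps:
q = 16
x(k) = -5 - k
(((x(6) + R(3, -2))*q)*70)*160 = ((((-5 - 1*6) - 2*3)*16)*70)*160 = ((((-5 - 6) - 6)*16)*70)*160 = (((-11 - 6)*16)*70)*160 = (-17*16*70)*160 = -272*70*160 = -19040*160 = -3046400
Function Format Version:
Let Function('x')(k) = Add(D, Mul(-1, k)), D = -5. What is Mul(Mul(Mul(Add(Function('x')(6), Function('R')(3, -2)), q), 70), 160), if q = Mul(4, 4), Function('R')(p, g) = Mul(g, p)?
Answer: -3046400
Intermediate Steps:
q = 16
Function('x')(k) = Add(-5, Mul(-1, k))
Mul(Mul(Mul(Add(Function('x')(6), Function('R')(3, -2)), q), 70), 160) = Mul(Mul(Mul(Add(Add(-5, Mul(-1, 6)), Mul(-2, 3)), 16), 70), 160) = Mul(Mul(Mul(Add(Add(-5, -6), -6), 16), 70), 160) = Mul(Mul(Mul(Add(-11, -6), 16), 70), 160) = Mul(Mul(Mul(-17, 16), 70), 160) = Mul(Mul(-272, 70), 160) = Mul(-19040, 160) = -3046400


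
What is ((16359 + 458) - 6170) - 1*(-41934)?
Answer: 52581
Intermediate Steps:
((16359 + 458) - 6170) - 1*(-41934) = (16817 - 6170) + 41934 = 10647 + 41934 = 52581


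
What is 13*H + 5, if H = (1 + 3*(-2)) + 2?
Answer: -34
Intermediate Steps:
H = -3 (H = (1 - 6) + 2 = -5 + 2 = -3)
13*H + 5 = 13*(-3) + 5 = -39 + 5 = -34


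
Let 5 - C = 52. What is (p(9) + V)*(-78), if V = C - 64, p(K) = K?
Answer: 7956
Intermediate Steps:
C = -47 (C = 5 - 1*52 = 5 - 52 = -47)
V = -111 (V = -47 - 64 = -111)
(p(9) + V)*(-78) = (9 - 111)*(-78) = -102*(-78) = 7956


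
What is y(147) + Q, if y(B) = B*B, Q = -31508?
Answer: -9899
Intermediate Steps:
y(B) = B**2
y(147) + Q = 147**2 - 31508 = 21609 - 31508 = -9899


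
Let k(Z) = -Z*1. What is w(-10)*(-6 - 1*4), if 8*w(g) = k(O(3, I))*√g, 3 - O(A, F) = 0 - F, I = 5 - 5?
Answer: 15*I*√10/4 ≈ 11.859*I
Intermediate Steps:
I = 0
O(A, F) = 3 + F (O(A, F) = 3 - (0 - F) = 3 - (-1)*F = 3 + F)
k(Z) = -Z
w(g) = -3*√g/8 (w(g) = ((-(3 + 0))*√g)/8 = ((-1*3)*√g)/8 = (-3*√g)/8 = -3*√g/8)
w(-10)*(-6 - 1*4) = (-3*I*√10/8)*(-6 - 1*4) = (-3*I*√10/8)*(-6 - 4) = -3*I*√10/8*(-10) = 15*I*√10/4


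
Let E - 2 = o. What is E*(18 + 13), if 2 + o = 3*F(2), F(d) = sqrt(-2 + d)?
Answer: 0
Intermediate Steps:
o = -2 (o = -2 + 3*sqrt(-2 + 2) = -2 + 3*sqrt(0) = -2 + 3*0 = -2 + 0 = -2)
E = 0 (E = 2 - 2 = 0)
E*(18 + 13) = 0*(18 + 13) = 0*31 = 0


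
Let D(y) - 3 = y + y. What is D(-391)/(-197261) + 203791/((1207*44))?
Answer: 40241387583/10476137188 ≈ 3.8412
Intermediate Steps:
D(y) = 3 + 2*y (D(y) = 3 + (y + y) = 3 + 2*y)
D(-391)/(-197261) + 203791/((1207*44)) = (3 + 2*(-391))/(-197261) + 203791/((1207*44)) = (3 - 782)*(-1/197261) + 203791/53108 = -779*(-1/197261) + 203791*(1/53108) = 779/197261 + 203791/53108 = 40241387583/10476137188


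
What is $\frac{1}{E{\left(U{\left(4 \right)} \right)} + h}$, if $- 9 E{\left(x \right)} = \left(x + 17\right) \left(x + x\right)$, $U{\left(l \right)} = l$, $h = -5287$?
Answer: $- \frac{3}{15917} \approx -0.00018848$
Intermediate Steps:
$E{\left(x \right)} = - \frac{2 x \left(17 + x\right)}{9}$ ($E{\left(x \right)} = - \frac{\left(x + 17\right) \left(x + x\right)}{9} = - \frac{\left(17 + x\right) 2 x}{9} = - \frac{2 x \left(17 + x\right)}{9}$)
$\frac{1}{E{\left(U{\left(4 \right)} \right)} + h} = \frac{1}{\left(- \frac{2}{9}\right) 4 \left(17 + 4\right) - 5287} = \frac{1}{\left(- \frac{2}{9}\right) 4 \cdot 21 - 5287} = \frac{1}{- \frac{56}{3} - 5287} = \frac{1}{- \frac{15917}{3}} = - \frac{3}{15917}$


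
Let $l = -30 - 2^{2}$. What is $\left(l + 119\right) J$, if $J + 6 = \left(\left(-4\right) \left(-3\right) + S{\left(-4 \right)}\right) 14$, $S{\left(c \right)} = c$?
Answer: $9010$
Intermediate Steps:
$J = 106$ ($J = -6 + \left(\left(-4\right) \left(-3\right) - 4\right) 14 = -6 + \left(12 - 4\right) 14 = -6 + 8 \cdot 14 = -6 + 112 = 106$)
$l = -34$ ($l = -30 - 4 = -34$)
$\left(l + 119\right) J = \left(-34 + 119\right) 106 = 85 \cdot 106 = 9010$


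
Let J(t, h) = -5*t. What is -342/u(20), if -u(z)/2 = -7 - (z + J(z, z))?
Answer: 171/73 ≈ 2.3425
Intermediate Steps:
u(z) = 14 - 8*z (u(z) = -2*(-7 - (z - 5*z)) = -2*(-7 - (-4)*z) = -2*(-7 + 4*z) = 14 - 8*z)
-342/u(20) = -342/(14 - 8*20) = -342/(14 - 160) = -342/(-146) = -342*(-1/146) = 171/73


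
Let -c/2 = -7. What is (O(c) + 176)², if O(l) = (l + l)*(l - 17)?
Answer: 8464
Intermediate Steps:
c = 14 (c = -2*(-7) = 14)
O(l) = 2*l*(-17 + l) (O(l) = (2*l)*(-17 + l) = 2*l*(-17 + l))
(O(c) + 176)² = (2*14*(-17 + 14) + 176)² = (2*14*(-3) + 176)² = (-84 + 176)² = 92² = 8464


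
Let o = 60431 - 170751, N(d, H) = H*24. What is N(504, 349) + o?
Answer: -101944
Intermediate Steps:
N(d, H) = 24*H
o = -110320
N(504, 349) + o = 24*349 - 110320 = 8376 - 110320 = -101944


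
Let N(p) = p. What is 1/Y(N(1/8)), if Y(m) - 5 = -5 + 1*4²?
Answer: 1/16 ≈ 0.062500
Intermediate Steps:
Y(m) = 16 (Y(m) = 5 + (-5 + 1*4²) = 5 + (-5 + 1*16) = 5 + (-5 + 16) = 5 + 11 = 16)
1/Y(N(1/8)) = 1/16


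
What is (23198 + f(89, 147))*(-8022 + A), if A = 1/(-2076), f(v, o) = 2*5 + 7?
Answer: -386615018695/2076 ≈ -1.8623e+8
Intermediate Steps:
f(v, o) = 17 (f(v, o) = 10 + 7 = 17)
A = -1/2076 ≈ -0.00048170
(23198 + f(89, 147))*(-8022 + A) = (23198 + 17)*(-8022 - 1/2076) = 23215*(-16653673/2076) = -386615018695/2076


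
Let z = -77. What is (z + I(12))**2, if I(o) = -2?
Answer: 6241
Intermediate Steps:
(z + I(12))**2 = (-77 - 2)**2 = (-79)**2 = 6241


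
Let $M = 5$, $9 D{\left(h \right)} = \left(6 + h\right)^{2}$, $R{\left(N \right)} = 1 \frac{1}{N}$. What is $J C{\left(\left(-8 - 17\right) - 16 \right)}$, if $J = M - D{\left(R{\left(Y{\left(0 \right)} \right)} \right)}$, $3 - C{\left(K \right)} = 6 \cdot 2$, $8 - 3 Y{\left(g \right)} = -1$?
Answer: $- \frac{44}{9} \approx -4.8889$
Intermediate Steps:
$Y{\left(g \right)} = 3$ ($Y{\left(g \right)} = \frac{8}{3} - - \frac{1}{3} = \frac{8}{3} + \frac{1}{3} = 3$)
$R{\left(N \right)} = \frac{1}{N}$
$D{\left(h \right)} = \frac{\left(6 + h\right)^{2}}{9}$
$C{\left(K \right)} = -9$ ($C{\left(K \right)} = 3 - 6 \cdot 2 = 3 - 12 = -9$)
$J = \frac{44}{81}$ ($J = 5 - \frac{\left(6 + \frac{1}{3}\right)^{2}}{9} = 5 - \frac{\left(\frac{19}{3}\right)^{2}}{9} = 5 - \frac{1}{9} \cdot \frac{361}{9} = 5 - \frac{361}{81} = \frac{44}{81} \approx 0.54321$)
$J C{\left(\left(-8 - 17\right) - 16 \right)} = \frac{44}{81} \left(-9\right) = - \frac{44}{9}$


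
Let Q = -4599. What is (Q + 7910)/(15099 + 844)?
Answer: 3311/15943 ≈ 0.20768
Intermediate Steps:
(Q + 7910)/(15099 + 844) = (-4599 + 7910)/(15099 + 844) = 3311/15943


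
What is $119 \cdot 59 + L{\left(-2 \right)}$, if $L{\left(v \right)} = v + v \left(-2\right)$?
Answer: $7023$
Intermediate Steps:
$L{\left(v \right)} = - v$ ($L{\left(v \right)} = v - 2 v = - v$)
$119 \cdot 59 + L{\left(-2 \right)} = 119 \cdot 59 - -2 = 7021 + 2 = 7023$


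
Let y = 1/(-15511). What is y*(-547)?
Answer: 547/15511 ≈ 0.035265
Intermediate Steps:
y = -1/15511 ≈ -6.4470e-5
y*(-547) = -1/15511*(-547) = 547/15511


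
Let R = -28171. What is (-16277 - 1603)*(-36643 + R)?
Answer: 1158874320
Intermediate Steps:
(-16277 - 1603)*(-36643 + R) = (-16277 - 1603)*(-36643 - 28171) = -17880*(-64814) = 1158874320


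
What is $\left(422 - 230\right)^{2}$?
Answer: $36864$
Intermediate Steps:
$\left(422 - 230\right)^{2} = 192^{2} = 36864$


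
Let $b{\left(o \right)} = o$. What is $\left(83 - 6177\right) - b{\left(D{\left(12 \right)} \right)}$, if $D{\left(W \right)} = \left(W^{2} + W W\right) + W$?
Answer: $-6394$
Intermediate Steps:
$D{\left(W \right)} = W + 2 W^{2}$ ($D{\left(W \right)} = \left(W^{2} + W^{2}\right) + W = 2 W^{2} + W = W + 2 W^{2}$)
$\left(83 - 6177\right) - b{\left(D{\left(12 \right)} \right)} = \left(83 - 6177\right) - 12 \left(1 + 2 \cdot 12\right) = \left(83 - 6177\right) - 12 \left(1 + 24\right) = -6094 - 12 \cdot 25 = -6094 - 300 = -6394$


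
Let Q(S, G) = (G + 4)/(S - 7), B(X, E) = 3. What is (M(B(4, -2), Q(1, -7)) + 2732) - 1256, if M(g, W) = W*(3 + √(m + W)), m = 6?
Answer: 2955/2 + √26/4 ≈ 1478.8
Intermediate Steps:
Q(S, G) = (4 + G)/(-7 + S)
M(g, W) = W*(3 + √(6 + W))
(M(B(4, -2), Q(1, -7)) + 2732) - 1256 = (((4 - 7)/(-7 + 1))*(3 + √(6 + (4 - 7)/(-7 + 1))) + 2732) - 1256 = ((-3/(-6))*(3 + √(6 - 3/(-6))) + 2732) - 1256 = ((-⅙*(-3))*(3 + √(6 - ⅙*(-3))) + 2732) - 1256 = ((3 + √(6 + ½))/2 + 2732) - 1256 = ((3 + √(13/2))/2 + 2732) - 1256 = ((3 + √26/2)/2 + 2732) - 1256 = ((3/2 + √26/4) + 2732) - 1256 = (5467/2 + √26/4) - 1256 = 2955/2 + √26/4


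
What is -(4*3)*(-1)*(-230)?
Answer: -2760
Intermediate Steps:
-(4*3)*(-1)*(-230) = -12*(-1)*(-230) = -(-12)*(-230) = -1*2760 = -2760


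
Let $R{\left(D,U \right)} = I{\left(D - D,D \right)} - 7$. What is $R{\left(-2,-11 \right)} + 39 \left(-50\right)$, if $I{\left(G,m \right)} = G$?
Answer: $-1957$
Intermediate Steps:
$R{\left(D,U \right)} = -7$ ($R{\left(D,U \right)} = \left(D - D\right) - 7 = 0 - 7 = -7$)
$R{\left(-2,-11 \right)} + 39 \left(-50\right) = -7 + 39 \left(-50\right) = -7 - 1950 = -1957$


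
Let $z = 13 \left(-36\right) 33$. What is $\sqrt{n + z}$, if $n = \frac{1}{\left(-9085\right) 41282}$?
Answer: $\frac{i \sqrt{2172356587582632866570}}{375046970} \approx 124.27 i$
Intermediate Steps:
$n = - \frac{1}{375046970}$ ($n = \left(- \frac{1}{9085}\right) \frac{1}{41282} = - \frac{1}{375046970} \approx -2.6663 \cdot 10^{-9}$)
$z = -15444$ ($z = \left(-468\right) 33 = -15444$)
$\sqrt{n + z} = \sqrt{- \frac{1}{375046970} - 15444} = \sqrt{- \frac{5792225404681}{375046970}} = \frac{i \sqrt{2172356587582632866570}}{375046970}$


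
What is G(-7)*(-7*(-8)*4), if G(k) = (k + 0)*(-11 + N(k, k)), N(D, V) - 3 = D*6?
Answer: 78400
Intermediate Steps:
N(D, V) = 3 + 6*D (N(D, V) = 3 + D*6 = 3 + 6*D)
G(k) = k*(-8 + 6*k) (G(k) = (k + 0)*(-11 + (3 + 6*k)) = k*(-8 + 6*k))
G(-7)*(-7*(-8)*4) = (2*(-7)*(-4 + 3*(-7)))*(-7*(-8)*4) = (2*(-7)*(-4 - 21))*(56*4) = (2*(-7)*(-25))*224 = 350*224 = 78400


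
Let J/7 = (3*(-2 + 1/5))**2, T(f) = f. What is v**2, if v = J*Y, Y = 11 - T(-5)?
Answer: 6666395904/625 ≈ 1.0666e+7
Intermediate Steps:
Y = 16 (Y = 11 - 1*(-5) = 11 + 5 = 16)
J = 5103/25 (J = 7*(3*(-2 + 1/5))**2 = 7*(3*(-9/5))**2 = 7*(-27/5)**2 = 7*(729/25) = 5103/25 ≈ 204.12)
v = 81648/25 (v = (5103/25)*16 = 81648/25 ≈ 3265.9)
v**2 = (81648/25)**2 = 6666395904/625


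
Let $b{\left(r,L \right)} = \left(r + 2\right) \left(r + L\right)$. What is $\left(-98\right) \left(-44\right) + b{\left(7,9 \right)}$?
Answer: $4456$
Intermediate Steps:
$b{\left(r,L \right)} = \left(2 + r\right) \left(L + r\right)$
$\left(-98\right) \left(-44\right) + b{\left(7,9 \right)} = \left(-98\right) \left(-44\right) + \left(7^{2} + 2 \cdot 9 + 2 \cdot 7 + 9 \cdot 7\right) = 4312 + \left(49 + 18 + 14 + 63\right) = 4312 + 144 = 4456$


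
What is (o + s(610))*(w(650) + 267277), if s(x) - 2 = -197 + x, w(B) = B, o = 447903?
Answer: 120116496786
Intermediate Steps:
s(x) = -195 + x (s(x) = 2 + (-197 + x) = -195 + x)
(o + s(610))*(w(650) + 267277) = (447903 + (-195 + 610))*(650 + 267277) = (447903 + 415)*267927 = 448318*267927 = 120116496786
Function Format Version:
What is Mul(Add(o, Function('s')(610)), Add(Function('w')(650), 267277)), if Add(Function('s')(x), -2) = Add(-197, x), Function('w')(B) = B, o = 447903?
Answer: 120116496786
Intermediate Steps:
Function('s')(x) = Add(-195, x) (Function('s')(x) = Add(2, Add(-197, x)) = Add(-195, x))
Mul(Add(o, Function('s')(610)), Add(Function('w')(650), 267277)) = Mul(Add(447903, Add(-195, 610)), Add(650, 267277)) = Mul(Add(447903, 415), 267927) = Mul(448318, 267927) = 120116496786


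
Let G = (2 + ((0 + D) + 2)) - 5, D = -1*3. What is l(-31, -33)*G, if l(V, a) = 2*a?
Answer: 264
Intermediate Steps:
D = -3
G = -4 (G = (2 + ((0 - 3) + 2)) - 5 = (2 + (-3 + 2)) - 5 = (2 - 1) - 5 = 1 - 5 = -4)
l(-31, -33)*G = (2*(-33))*(-4) = -66*(-4) = 264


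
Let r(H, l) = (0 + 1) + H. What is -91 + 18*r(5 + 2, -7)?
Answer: 53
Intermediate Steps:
r(H, l) = 1 + H
-91 + 18*r(5 + 2, -7) = -91 + 18*(1 + (5 + 2)) = -91 + 18*(1 + 7) = -91 + 18*8 = -91 + 144 = 53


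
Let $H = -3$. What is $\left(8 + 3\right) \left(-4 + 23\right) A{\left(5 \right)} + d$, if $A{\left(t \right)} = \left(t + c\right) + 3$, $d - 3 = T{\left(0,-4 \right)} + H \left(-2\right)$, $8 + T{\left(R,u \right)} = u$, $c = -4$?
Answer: $833$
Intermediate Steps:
$T{\left(R,u \right)} = -8 + u$
$d = -3$ ($d = 3 - 6 = -3$)
$A{\left(t \right)} = -1 + t$ ($A{\left(t \right)} = \left(t - 4\right) + 3 = \left(-4 + t\right) + 3 = -1 + t$)
$\left(8 + 3\right) \left(-4 + 23\right) A{\left(5 \right)} + d = \left(8 + 3\right) \left(-4 + 23\right) \left(-1 + 5\right) - 3 = 11 \cdot 19 \cdot 4 - 3 = 209 \cdot 4 - 3 = 836 - 3 = 833$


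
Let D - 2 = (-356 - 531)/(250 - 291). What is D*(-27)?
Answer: -26163/41 ≈ -638.12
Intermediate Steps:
D = 969/41 (D = 2 + (-356 - 531)/(250 - 291) = 2 - 887/(-41) = 2 - 887*(-1/41) = 2 + 887/41 = 969/41 ≈ 23.634)
D*(-27) = (969/41)*(-27) = -26163/41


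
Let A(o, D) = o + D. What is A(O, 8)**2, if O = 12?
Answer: 400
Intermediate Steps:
A(o, D) = D + o
A(O, 8)**2 = (8 + 12)**2 = 20**2 = 400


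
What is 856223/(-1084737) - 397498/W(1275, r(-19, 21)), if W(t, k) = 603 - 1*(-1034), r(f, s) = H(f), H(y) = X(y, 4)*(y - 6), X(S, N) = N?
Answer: -432582425077/1775714469 ≈ -243.61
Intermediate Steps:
H(y) = -24 + 4*y (H(y) = 4*(y - 6) = 4*(-6 + y) = -24 + 4*y)
r(f, s) = -24 + 4*f
W(t, k) = 1637 (W(t, k) = 603 + 1034 = 1637)
856223/(-1084737) - 397498/W(1275, r(-19, 21)) = 856223/(-1084737) - 397498/1637 = 856223*(-1/1084737) - 397498*1/1637 = -856223/1084737 - 397498/1637 = -432582425077/1775714469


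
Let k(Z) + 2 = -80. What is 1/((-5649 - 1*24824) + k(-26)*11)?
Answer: -1/31375 ≈ -3.1873e-5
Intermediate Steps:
k(Z) = -82 (k(Z) = -2 - 80 = -82)
1/((-5649 - 1*24824) + k(-26)*11) = 1/((-5649 - 1*24824) - 82*11) = 1/((-5649 - 24824) - 902) = 1/(-30473 - 902) = 1/(-31375) = -1/31375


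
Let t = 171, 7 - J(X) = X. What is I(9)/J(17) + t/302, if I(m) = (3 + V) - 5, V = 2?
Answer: 171/302 ≈ 0.56623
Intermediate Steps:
J(X) = 7 - X
I(m) = 0 (I(m) = (3 + 2) - 5 = 5 - 5 = 0)
I(9)/J(17) + t/302 = 0/(7 - 1*17) + 171/302 = 0/(7 - 17) + 171*(1/302) = 0/(-10) + 171/302 = 0*(-1/10) + 171/302 = 0 + 171/302 = 171/302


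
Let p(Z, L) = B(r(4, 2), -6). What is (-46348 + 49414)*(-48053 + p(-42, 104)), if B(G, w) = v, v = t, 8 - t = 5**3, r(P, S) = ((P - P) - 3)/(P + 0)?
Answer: -147689220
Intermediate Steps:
r(P, S) = -3/P (r(P, S) = (0 - 3)/P = -3/P)
t = -117 (t = 8 - 1*5**3 = 8 - 1*125 = 8 - 125 = -117)
v = -117
B(G, w) = -117
p(Z, L) = -117
(-46348 + 49414)*(-48053 + p(-42, 104)) = (-46348 + 49414)*(-48053 - 117) = 3066*(-48170) = -147689220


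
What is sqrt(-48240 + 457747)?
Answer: sqrt(409507) ≈ 639.93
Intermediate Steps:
sqrt(-48240 + 457747) = sqrt(409507)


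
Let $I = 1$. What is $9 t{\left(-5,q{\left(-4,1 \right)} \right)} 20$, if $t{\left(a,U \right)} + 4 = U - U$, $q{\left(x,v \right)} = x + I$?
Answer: $-720$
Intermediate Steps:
$q{\left(x,v \right)} = 1 + x$ ($q{\left(x,v \right)} = x + 1 = 1 + x$)
$t{\left(a,U \right)} = -4$ ($t{\left(a,U \right)} = -4 + \left(U - U\right) = -4 + 0 = -4$)
$9 t{\left(-5,q{\left(-4,1 \right)} \right)} 20 = 9 \left(-4\right) 20 = \left(-36\right) 20 = -720$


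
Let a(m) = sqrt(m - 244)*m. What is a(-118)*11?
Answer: -1298*I*sqrt(362) ≈ -24696.0*I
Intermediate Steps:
a(m) = m*sqrt(-244 + m) (a(m) = sqrt(-244 + m)*m = m*sqrt(-244 + m))
a(-118)*11 = -118*sqrt(-244 - 118)*11 = -118*I*sqrt(362)*11 = -1298*I*sqrt(362)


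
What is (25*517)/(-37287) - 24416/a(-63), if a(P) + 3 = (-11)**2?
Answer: -455962271/2199933 ≈ -207.26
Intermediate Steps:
a(P) = 118 (a(P) = -3 + (-11)**2 = -3 + 121 = 118)
(25*517)/(-37287) - 24416/a(-63) = (25*517)/(-37287) - 24416/118 = 12925*(-1/37287) - 24416*1/118 = -12925/37287 - 12208/59 = -455962271/2199933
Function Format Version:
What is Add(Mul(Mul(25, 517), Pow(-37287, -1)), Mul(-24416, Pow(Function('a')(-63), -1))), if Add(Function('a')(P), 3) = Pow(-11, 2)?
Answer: Rational(-455962271, 2199933) ≈ -207.26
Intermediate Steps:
Function('a')(P) = 118 (Function('a')(P) = Add(-3, Pow(-11, 2)) = Add(-3, 121) = 118)
Add(Mul(Mul(25, 517), Pow(-37287, -1)), Mul(-24416, Pow(Function('a')(-63), -1))) = Add(Mul(Mul(25, 517), Pow(-37287, -1)), Mul(-24416, Pow(118, -1))) = Add(Mul(12925, Rational(-1, 37287)), Mul(-24416, Rational(1, 118))) = Add(Rational(-12925, 37287), Rational(-12208, 59)) = Rational(-455962271, 2199933)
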